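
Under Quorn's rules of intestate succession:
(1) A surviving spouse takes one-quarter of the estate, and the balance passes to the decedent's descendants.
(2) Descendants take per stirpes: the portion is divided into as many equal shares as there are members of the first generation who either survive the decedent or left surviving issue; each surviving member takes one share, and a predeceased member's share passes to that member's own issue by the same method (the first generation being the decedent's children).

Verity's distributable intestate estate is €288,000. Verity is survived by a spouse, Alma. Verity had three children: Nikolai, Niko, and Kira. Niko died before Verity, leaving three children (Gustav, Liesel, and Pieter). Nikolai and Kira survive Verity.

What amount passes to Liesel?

Alma takes one-quarter of €288,000 = €72,000. The remaining €216,000 passes to the descendants.
The descendants' portion (€216,000) is divided into 3 shares of €72,000: Nikolai and Kira each take €72,000; Niko's €72,000 share passes to Niko's issue.
Niko's share (€72,000) is divided into 3 shares of €24,000: Gustav, Liesel, and Pieter each take €24,000.

Liesel receives €24,000.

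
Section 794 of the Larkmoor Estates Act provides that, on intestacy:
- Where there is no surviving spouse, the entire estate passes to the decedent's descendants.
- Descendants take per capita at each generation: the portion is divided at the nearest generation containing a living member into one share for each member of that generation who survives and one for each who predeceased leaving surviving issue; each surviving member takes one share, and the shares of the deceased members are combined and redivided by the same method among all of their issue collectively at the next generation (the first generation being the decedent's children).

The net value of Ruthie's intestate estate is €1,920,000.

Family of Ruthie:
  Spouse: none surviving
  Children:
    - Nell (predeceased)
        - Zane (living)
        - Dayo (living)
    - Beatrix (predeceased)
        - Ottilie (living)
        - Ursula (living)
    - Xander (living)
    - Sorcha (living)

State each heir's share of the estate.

Zane: €240,000; Dayo: €240,000; Ottilie: €240,000; Ursula: €240,000; Xander: €480,000; Sorcha: €480,000

The entire €1,920,000 passes to the descendants.
That amount (€1,920,000) is divided at the children's generation into 4 shares of €480,000. Xander and Sorcha each take €480,000. The 2 shares of the deceased (Nell and Beatrix) are combined into a pool of €960,000.
That pool (€960,000) is divided at the grandchildren's generation equally among Zane, Dayo, Ottilie, and Ursula: €240,000 each.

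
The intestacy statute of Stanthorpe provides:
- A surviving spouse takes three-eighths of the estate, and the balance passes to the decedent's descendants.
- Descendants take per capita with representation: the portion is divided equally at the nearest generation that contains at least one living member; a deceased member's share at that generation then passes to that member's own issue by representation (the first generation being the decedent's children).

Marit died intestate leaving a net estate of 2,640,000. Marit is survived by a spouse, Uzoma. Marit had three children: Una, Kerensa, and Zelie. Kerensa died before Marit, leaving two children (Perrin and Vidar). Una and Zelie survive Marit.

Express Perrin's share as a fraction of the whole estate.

Perrin receives 5/48 of the estate.

Uzoma takes three-eighths of 2,640,000 = 990,000. The remaining 1,650,000 passes to the descendants.
The descendants' portion (1,650,000) is divided into 3 shares of 550,000: Una and Zelie each take 550,000; Kerensa's 550,000 share passes to Kerensa's issue.
Kerensa's share (550,000) is divided into 2 shares of 275,000: Perrin and Vidar each take 275,000.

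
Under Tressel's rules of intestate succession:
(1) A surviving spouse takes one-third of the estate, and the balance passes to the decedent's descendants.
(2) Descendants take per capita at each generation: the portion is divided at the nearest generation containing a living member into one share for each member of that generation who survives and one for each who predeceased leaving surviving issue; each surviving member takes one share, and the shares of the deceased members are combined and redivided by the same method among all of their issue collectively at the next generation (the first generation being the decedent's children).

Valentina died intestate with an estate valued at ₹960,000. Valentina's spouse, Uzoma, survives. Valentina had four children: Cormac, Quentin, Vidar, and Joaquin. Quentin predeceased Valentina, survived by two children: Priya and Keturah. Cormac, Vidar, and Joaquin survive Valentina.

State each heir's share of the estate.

Uzoma: ₹320,000; Cormac: ₹160,000; Priya: ₹80,000; Keturah: ₹80,000; Vidar: ₹160,000; Joaquin: ₹160,000

Uzoma takes one-third of ₹960,000 = ₹320,000. The remaining ₹640,000 passes to the descendants.
The descendants' portion (₹640,000) is divided at the children's generation into 4 shares of ₹160,000. Cormac, Vidar, and Joaquin each take ₹160,000. The remaining share for the deceased Quentin (₹160,000) is carried to the next generation.
That pool (₹160,000) is divided at the grandchildren's generation equally among Priya and Keturah: ₹80,000 each.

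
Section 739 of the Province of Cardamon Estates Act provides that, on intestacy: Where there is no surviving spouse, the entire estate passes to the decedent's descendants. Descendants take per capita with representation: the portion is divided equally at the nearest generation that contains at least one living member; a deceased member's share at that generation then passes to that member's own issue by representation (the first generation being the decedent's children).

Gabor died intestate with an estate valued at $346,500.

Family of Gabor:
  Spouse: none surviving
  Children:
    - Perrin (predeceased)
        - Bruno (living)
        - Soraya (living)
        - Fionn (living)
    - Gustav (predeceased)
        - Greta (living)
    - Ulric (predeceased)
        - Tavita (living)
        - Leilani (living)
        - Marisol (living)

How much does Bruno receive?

The entire $346,500 passes to the descendants.
No child survives, so the initial division is made at the grandchildren's generation.
That amount ($346,500) is divided into 7 shares of $49,500: Bruno, Soraya, Fionn, Greta, Tavita, Leilani, and Marisol each take $49,500.

Bruno receives $49,500.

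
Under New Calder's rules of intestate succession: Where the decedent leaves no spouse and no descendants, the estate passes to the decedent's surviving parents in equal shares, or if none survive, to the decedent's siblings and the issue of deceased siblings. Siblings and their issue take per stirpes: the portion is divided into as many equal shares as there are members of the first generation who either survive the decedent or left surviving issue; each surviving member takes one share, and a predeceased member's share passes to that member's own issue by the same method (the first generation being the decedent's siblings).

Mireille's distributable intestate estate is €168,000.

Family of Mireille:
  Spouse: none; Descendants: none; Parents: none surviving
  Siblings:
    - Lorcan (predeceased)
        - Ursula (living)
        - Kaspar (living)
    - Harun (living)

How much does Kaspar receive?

Kaspar receives €42,000.

The entire €168,000 passes to the siblings and their issue.
That amount (€168,000) is divided into 2 shares of €84,000: Harun takes €84,000; Lorcan's €84,000 share passes to Lorcan's issue.
Lorcan's share (€84,000) is divided into 2 shares of €42,000: Ursula and Kaspar each take €42,000.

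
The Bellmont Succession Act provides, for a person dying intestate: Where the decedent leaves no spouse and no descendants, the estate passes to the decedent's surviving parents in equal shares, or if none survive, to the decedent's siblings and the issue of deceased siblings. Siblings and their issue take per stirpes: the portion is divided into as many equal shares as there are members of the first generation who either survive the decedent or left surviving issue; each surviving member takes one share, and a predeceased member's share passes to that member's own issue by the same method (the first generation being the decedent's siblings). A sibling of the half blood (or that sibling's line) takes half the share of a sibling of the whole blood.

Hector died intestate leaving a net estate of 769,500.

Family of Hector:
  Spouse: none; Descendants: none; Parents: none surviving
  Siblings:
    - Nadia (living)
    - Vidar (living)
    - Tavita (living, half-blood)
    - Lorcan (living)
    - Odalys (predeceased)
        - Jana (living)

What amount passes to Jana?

The entire 769,500 passes to the siblings and their issue.
Counting each half-blood sibling's line as half a unit, there are 9/2 units in 769,500, so one unit is 171,000. Whole-blood lines (Nadia, Vidar, Lorcan, and Odalys) take 171,000 each; half-blood lines (Tavita) take 85,500 each.
Odalys's share (171,000) passes entirely to Jana.

Jana receives 171,000.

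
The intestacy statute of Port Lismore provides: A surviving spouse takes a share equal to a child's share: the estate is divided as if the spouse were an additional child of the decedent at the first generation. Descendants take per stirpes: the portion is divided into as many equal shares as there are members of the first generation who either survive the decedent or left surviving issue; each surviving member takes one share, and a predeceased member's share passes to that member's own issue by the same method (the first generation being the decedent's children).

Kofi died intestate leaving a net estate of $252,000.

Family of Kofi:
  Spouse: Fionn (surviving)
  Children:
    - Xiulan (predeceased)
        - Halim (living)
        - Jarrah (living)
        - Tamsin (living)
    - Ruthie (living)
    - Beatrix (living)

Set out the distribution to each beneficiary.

The spouse counts as an additional share at the children's level, so there are 4 primary shares of $63,000. Fionn takes one such share ($63,000).
The children's combined portion ($189,000) is divided into 3 shares of $63,000: Ruthie and Beatrix each take $63,000; Xiulan's $63,000 share passes to Xiulan's issue.
Xiulan's share ($63,000) is divided into 3 shares of $21,000: Halim, Jarrah, and Tamsin each take $21,000.

Fionn: $63,000; Halim: $21,000; Jarrah: $21,000; Tamsin: $21,000; Ruthie: $63,000; Beatrix: $63,000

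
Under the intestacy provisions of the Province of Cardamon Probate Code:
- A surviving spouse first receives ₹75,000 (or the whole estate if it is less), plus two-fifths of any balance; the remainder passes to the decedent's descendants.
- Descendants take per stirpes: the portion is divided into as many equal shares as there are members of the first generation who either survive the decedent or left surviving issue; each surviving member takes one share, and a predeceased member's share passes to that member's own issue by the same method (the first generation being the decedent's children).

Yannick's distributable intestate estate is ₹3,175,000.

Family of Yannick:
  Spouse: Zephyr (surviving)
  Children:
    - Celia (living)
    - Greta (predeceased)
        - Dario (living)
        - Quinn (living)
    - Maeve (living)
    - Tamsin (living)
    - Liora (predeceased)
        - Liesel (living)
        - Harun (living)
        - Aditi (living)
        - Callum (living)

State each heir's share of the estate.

Zephyr: ₹1,315,000; Celia: ₹372,000; Dario: ₹186,000; Quinn: ₹186,000; Maeve: ₹372,000; Tamsin: ₹372,000; Liesel: ₹93,000; Harun: ₹93,000; Aditi: ₹93,000; Callum: ₹93,000

Zephyr first takes ₹75,000, leaving a balance of ₹3,100,000. Zephyr then takes two-fifths of the balance (₹1,240,000), for a total of ₹1,315,000. The remaining ₹1,860,000 passes to the descendants.
The descendants' portion (₹1,860,000) is divided into 5 shares of ₹372,000: Celia, Maeve, and Tamsin each take ₹372,000; Greta's ₹372,000 share passes to Greta's issue; Liora's ₹372,000 share passes to Liora's issue.
Greta's share (₹372,000) is divided into 2 shares of ₹186,000: Dario and Quinn each take ₹186,000.
Liora's share (₹372,000) is divided into 4 shares of ₹93,000: Liesel, Harun, Aditi, and Callum each take ₹93,000.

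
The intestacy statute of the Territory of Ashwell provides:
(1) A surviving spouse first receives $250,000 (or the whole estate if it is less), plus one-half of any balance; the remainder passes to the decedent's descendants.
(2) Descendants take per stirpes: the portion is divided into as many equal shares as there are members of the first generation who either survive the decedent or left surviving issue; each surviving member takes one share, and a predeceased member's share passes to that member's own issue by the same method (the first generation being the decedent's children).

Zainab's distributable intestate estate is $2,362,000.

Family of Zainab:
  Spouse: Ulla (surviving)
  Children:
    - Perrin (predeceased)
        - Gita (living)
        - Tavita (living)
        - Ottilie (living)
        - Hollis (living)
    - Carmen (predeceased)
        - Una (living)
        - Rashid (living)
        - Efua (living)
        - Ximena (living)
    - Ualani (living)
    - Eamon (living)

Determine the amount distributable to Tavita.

Tavita receives $66,000.

Ulla first takes $250,000, leaving a balance of $2,112,000. Ulla then takes one-half of the balance ($1,056,000), for a total of $1,306,000. The remaining $1,056,000 passes to the descendants.
The descendants' portion ($1,056,000) is divided into 4 shares of $264,000: Ualani and Eamon each take $264,000; Perrin's $264,000 share passes to Perrin's issue; Carmen's $264,000 share passes to Carmen's issue.
Perrin's share ($264,000) is divided into 4 shares of $66,000: Gita, Tavita, Ottilie, and Hollis each take $66,000.
Carmen's share ($264,000) is divided into 4 shares of $66,000: Una, Rashid, Efua, and Ximena each take $66,000.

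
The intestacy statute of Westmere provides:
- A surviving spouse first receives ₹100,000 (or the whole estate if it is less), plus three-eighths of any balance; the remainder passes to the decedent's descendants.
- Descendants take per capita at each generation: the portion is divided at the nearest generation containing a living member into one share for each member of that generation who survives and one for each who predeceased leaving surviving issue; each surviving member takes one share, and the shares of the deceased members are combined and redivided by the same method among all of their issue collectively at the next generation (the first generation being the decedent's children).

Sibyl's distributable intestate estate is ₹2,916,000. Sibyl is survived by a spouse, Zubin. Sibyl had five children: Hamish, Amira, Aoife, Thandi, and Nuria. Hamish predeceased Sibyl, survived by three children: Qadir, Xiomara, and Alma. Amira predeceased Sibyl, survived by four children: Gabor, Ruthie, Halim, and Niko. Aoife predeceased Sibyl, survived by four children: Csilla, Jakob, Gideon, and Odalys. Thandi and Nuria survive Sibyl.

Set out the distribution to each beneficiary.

Zubin first takes ₹100,000, leaving a balance of ₹2,816,000. Zubin then takes three-eighths of the balance (₹1,056,000), for a total of ₹1,156,000. The remaining ₹1,760,000 passes to the descendants.
The descendants' portion (₹1,760,000) is divided at the children's generation into 5 shares of ₹352,000. Thandi and Nuria each take ₹352,000. The 3 shares of the deceased (Hamish, Amira, and Aoife) are combined into a pool of ₹1,056,000.
That pool (₹1,056,000) is divided at the grandchildren's generation equally among Qadir, Xiomara, Alma, Gabor, Ruthie, Halim, Niko, Csilla, Jakob, Gideon, and Odalys: ₹96,000 each.

Zubin: ₹1,156,000; Qadir: ₹96,000; Xiomara: ₹96,000; Alma: ₹96,000; Gabor: ₹96,000; Ruthie: ₹96,000; Halim: ₹96,000; Niko: ₹96,000; Csilla: ₹96,000; Jakob: ₹96,000; Gideon: ₹96,000; Odalys: ₹96,000; Thandi: ₹352,000; Nuria: ₹352,000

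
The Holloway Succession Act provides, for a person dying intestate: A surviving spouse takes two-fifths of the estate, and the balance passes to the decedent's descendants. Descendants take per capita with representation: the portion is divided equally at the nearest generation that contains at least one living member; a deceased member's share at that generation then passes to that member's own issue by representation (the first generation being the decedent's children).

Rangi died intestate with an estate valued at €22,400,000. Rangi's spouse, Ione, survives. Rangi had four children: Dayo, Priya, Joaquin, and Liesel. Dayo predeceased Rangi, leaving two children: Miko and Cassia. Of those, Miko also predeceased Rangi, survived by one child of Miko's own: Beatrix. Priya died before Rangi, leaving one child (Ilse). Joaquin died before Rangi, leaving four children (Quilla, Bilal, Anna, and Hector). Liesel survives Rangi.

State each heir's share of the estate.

Ione takes two-fifths of €22,400,000 = €8,960,000. The remaining €13,440,000 passes to the descendants.
The descendants' portion (€13,440,000) is divided into 4 shares of €3,360,000: Liesel takes €3,360,000; Dayo's €3,360,000 share passes to Dayo's issue; Priya's €3,360,000 share passes to Priya's issue; Joaquin's €3,360,000 share passes to Joaquin's issue.
Dayo's share (€3,360,000) is divided into 2 shares of €1,680,000: Cassia takes €1,680,000; Miko's €1,680,000 share passes to Miko's issue.
Miko's share (€1,680,000) passes entirely to Beatrix.
Priya's share (€3,360,000) passes entirely to Ilse.
Joaquin's share (€3,360,000) is divided into 4 shares of €840,000: Quilla, Bilal, Anna, and Hector each take €840,000.

Ione: €8,960,000; Beatrix: €1,680,000; Cassia: €1,680,000; Ilse: €3,360,000; Quilla: €840,000; Bilal: €840,000; Anna: €840,000; Hector: €840,000; Liesel: €3,360,000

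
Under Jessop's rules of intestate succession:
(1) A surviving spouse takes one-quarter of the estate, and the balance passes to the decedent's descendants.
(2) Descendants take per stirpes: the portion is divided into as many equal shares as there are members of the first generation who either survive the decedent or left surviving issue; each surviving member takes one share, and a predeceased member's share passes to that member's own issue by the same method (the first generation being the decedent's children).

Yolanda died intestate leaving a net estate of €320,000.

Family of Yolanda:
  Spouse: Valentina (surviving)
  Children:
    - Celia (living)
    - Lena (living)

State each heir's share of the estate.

Valentina: €80,000; Celia: €120,000; Lena: €120,000

Valentina takes one-quarter of €320,000 = €80,000. The remaining €240,000 passes to the descendants.
The descendants' portion (€240,000) is divided into 2 shares of €120,000: Celia and Lena each take €120,000.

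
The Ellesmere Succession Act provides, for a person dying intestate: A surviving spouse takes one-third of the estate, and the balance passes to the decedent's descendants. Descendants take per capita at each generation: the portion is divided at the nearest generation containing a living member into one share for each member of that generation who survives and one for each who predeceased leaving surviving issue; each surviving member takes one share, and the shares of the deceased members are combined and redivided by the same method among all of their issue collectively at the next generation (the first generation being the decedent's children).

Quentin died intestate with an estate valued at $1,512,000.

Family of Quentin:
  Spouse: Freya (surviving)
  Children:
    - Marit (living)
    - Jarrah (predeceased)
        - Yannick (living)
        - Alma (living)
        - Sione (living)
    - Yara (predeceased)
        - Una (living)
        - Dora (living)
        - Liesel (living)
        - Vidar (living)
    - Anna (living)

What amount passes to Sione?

Sione receives $72,000.

Freya takes one-third of $1,512,000 = $504,000. The remaining $1,008,000 passes to the descendants.
The descendants' portion ($1,008,000) is divided at the children's generation into 4 shares of $252,000. Marit and Anna each take $252,000. The 2 shares of the deceased (Jarrah and Yara) are combined into a pool of $504,000.
That pool ($504,000) is divided at the grandchildren's generation equally among Yannick, Alma, Sione, Una, Dora, Liesel, and Vidar: $72,000 each.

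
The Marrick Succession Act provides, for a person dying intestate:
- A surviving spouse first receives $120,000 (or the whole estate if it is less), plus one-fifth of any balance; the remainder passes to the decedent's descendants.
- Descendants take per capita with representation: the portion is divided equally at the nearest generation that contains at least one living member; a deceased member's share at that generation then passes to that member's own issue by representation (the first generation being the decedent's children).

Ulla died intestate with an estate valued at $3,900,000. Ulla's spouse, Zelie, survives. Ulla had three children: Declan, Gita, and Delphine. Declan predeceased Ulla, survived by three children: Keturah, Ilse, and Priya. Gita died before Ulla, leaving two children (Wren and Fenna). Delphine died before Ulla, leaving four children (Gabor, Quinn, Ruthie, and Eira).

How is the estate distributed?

Zelie first takes $120,000, leaving a balance of $3,780,000. Zelie then takes one-fifth of the balance ($756,000), for a total of $876,000. The remaining $3,024,000 passes to the descendants.
No child survives, so the initial division is made at the grandchildren's generation.
The descendants' portion ($3,024,000) is divided into 9 shares of $336,000: Keturah, Ilse, Priya, Wren, Fenna, Gabor, Quinn, Ruthie, and Eira each take $336,000.

Zelie: $876,000; Keturah: $336,000; Ilse: $336,000; Priya: $336,000; Wren: $336,000; Fenna: $336,000; Gabor: $336,000; Quinn: $336,000; Ruthie: $336,000; Eira: $336,000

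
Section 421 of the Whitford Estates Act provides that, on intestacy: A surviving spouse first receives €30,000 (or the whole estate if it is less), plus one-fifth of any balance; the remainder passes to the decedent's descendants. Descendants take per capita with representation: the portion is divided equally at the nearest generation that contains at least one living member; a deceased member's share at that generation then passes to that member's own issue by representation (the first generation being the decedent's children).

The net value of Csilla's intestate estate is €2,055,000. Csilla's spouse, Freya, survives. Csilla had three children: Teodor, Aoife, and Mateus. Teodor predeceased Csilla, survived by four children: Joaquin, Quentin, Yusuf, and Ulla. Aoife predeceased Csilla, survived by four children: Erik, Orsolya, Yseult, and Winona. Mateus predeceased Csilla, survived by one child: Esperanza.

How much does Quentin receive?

Quentin receives €180,000.

Freya first takes €30,000, leaving a balance of €2,025,000. Freya then takes one-fifth of the balance (€405,000), for a total of €435,000. The remaining €1,620,000 passes to the descendants.
No child survives, so the initial division is made at the grandchildren's generation.
The descendants' portion (€1,620,000) is divided into 9 shares of €180,000: Joaquin, Quentin, Yusuf, Ulla, Erik, Orsolya, Yseult, Winona, and Esperanza each take €180,000.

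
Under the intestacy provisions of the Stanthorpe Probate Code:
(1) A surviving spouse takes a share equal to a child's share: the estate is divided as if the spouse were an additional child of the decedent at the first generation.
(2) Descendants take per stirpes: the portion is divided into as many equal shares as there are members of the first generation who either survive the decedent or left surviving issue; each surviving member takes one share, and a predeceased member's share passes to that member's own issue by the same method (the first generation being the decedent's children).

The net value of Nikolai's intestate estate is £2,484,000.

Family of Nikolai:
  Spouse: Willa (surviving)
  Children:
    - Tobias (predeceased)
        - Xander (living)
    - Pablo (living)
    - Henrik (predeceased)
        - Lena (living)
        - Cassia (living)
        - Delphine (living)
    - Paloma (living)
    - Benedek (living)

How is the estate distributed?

Willa: £414,000; Xander: £414,000; Pablo: £414,000; Lena: £138,000; Cassia: £138,000; Delphine: £138,000; Paloma: £414,000; Benedek: £414,000

The spouse counts as an additional share at the children's level, so there are 6 primary shares of £414,000. Willa takes one such share (£414,000).
The children's combined portion (£2,070,000) is divided into 5 shares of £414,000: Pablo, Paloma, and Benedek each take £414,000; Tobias's £414,000 share passes to Tobias's issue; Henrik's £414,000 share passes to Henrik's issue.
Tobias's share (£414,000) passes entirely to Xander.
Henrik's share (£414,000) is divided into 3 shares of £138,000: Lena, Cassia, and Delphine each take £138,000.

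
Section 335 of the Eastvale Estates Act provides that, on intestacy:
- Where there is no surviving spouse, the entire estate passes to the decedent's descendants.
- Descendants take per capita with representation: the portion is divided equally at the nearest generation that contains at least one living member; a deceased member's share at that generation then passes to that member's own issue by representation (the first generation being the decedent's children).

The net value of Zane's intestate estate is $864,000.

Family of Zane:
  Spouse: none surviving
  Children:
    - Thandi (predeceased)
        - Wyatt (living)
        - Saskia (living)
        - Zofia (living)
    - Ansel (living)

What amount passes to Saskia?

The entire $864,000 passes to the descendants.
That amount ($864,000) is divided into 2 shares of $432,000: Ansel takes $432,000; Thandi's $432,000 share passes to Thandi's issue.
Thandi's share ($432,000) is divided into 3 shares of $144,000: Wyatt, Saskia, and Zofia each take $144,000.

Saskia receives $144,000.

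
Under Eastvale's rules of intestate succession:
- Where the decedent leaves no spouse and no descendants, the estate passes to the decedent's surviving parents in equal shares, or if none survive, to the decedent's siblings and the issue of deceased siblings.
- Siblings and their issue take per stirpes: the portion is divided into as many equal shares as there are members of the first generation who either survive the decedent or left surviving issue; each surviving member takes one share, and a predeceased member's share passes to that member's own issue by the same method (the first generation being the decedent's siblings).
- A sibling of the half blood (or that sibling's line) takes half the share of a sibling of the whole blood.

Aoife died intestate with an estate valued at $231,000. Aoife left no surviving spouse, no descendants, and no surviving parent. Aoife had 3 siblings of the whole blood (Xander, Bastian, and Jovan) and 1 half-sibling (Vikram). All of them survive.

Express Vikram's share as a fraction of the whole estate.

The entire $231,000 passes to the siblings and their issue.
Counting each half-blood sibling's line as half a unit, there are 7/2 units in $231,000, so one unit is $66,000. Whole-blood lines (Xander, Bastian, and Jovan) take $66,000 each; half-blood lines (Vikram) take $33,000 each.

Vikram receives 1/7 of the estate.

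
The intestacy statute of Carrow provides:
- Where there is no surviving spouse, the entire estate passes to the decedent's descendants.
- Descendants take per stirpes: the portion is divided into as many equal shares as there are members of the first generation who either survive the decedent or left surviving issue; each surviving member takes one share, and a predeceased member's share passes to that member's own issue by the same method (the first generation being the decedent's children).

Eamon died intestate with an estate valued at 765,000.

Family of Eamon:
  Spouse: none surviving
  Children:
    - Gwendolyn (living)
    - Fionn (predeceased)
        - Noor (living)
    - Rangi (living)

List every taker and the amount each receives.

Gwendolyn: 255,000; Noor: 255,000; Rangi: 255,000

The entire 765,000 passes to the descendants.
That amount (765,000) is divided into 3 shares of 255,000: Gwendolyn and Rangi each take 255,000; Fionn's 255,000 share passes to Fionn's issue.
Fionn's share (255,000) passes entirely to Noor.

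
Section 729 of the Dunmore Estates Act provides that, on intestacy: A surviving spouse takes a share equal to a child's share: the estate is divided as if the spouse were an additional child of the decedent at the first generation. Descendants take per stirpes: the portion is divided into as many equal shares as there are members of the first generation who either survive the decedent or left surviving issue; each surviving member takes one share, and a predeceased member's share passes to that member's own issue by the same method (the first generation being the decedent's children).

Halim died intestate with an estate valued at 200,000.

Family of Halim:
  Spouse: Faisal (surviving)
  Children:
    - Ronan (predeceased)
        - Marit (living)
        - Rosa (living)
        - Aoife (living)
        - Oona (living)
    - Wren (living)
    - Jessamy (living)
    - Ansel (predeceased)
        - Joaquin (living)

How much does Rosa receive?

The spouse counts as an additional share at the children's level, so there are 5 primary shares of 40,000. Faisal takes one such share (40,000).
The children's combined portion (160,000) is divided into 4 shares of 40,000: Wren and Jessamy each take 40,000; Ronan's 40,000 share passes to Ronan's issue; Ansel's 40,000 share passes to Ansel's issue.
Ronan's share (40,000) is divided into 4 shares of 10,000: Marit, Rosa, Aoife, and Oona each take 10,000.
Ansel's share (40,000) passes entirely to Joaquin.

Rosa receives 10,000.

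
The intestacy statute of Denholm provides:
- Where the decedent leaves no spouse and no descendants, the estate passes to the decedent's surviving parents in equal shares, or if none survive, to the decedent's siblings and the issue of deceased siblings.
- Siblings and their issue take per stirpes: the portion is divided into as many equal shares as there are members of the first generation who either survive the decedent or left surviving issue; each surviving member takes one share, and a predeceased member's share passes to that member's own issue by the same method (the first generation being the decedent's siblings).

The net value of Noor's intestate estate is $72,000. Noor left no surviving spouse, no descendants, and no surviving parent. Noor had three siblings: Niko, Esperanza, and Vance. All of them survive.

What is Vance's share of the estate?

Vance receives $24,000.

The entire $72,000 passes to the siblings and their issue.
That amount ($72,000) is divided into 3 shares of $24,000: Niko, Esperanza, and Vance each take $24,000.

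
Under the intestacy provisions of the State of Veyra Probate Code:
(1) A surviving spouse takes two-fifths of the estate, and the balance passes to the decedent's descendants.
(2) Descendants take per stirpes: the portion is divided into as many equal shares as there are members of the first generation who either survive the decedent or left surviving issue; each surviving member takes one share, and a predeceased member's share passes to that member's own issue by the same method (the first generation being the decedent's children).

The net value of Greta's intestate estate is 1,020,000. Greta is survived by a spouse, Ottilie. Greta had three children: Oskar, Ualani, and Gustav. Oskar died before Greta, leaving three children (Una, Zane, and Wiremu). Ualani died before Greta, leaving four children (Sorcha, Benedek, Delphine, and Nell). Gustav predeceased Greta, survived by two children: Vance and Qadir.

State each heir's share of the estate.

Ottilie takes two-fifths of 1,020,000 = 408,000. The remaining 612,000 passes to the descendants.
The descendants' portion (612,000) is divided into 3 shares of 204,000: Oskar's 204,000 share passes to Oskar's issue; Ualani's 204,000 share passes to Ualani's issue; Gustav's 204,000 share passes to Gustav's issue.
Oskar's share (204,000) is divided into 3 shares of 68,000: Una, Zane, and Wiremu each take 68,000.
Ualani's share (204,000) is divided into 4 shares of 51,000: Sorcha, Benedek, Delphine, and Nell each take 51,000.
Gustav's share (204,000) is divided into 2 shares of 102,000: Vance and Qadir each take 102,000.

Ottilie: 408,000; Una: 68,000; Zane: 68,000; Wiremu: 68,000; Sorcha: 51,000; Benedek: 51,000; Delphine: 51,000; Nell: 51,000; Vance: 102,000; Qadir: 102,000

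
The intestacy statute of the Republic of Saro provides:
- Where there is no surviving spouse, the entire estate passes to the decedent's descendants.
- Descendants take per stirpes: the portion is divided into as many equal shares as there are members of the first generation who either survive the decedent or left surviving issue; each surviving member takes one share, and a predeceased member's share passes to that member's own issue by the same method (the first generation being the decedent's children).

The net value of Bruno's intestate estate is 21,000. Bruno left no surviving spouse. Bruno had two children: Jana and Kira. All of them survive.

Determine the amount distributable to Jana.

Jana receives 10,500.

The entire 21,000 passes to the descendants.
That amount (21,000) is divided into 2 shares of 10,500: Jana and Kira each take 10,500.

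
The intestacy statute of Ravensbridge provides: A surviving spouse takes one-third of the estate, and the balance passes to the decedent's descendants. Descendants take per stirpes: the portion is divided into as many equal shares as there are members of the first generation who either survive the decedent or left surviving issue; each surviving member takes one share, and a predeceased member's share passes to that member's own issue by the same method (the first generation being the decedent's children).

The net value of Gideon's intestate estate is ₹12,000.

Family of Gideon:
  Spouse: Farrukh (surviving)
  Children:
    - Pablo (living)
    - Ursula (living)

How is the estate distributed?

Farrukh: ₹4,000; Pablo: ₹4,000; Ursula: ₹4,000

Farrukh takes one-third of ₹12,000 = ₹4,000. The remaining ₹8,000 passes to the descendants.
The descendants' portion (₹8,000) is divided into 2 shares of ₹4,000: Pablo and Ursula each take ₹4,000.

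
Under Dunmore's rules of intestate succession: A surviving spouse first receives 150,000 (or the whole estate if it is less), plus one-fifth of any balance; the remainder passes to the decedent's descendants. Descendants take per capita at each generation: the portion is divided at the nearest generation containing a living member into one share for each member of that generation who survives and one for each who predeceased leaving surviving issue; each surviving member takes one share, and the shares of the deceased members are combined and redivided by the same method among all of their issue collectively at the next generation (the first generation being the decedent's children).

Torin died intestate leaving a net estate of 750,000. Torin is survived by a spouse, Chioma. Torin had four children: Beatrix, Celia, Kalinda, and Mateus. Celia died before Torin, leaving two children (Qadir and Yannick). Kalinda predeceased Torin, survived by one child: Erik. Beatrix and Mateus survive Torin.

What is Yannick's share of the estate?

Yannick receives 80,000.

Chioma first takes 150,000, leaving a balance of 600,000. Chioma then takes one-fifth of the balance (120,000), for a total of 270,000. The remaining 480,000 passes to the descendants.
The descendants' portion (480,000) is divided at the children's generation into 4 shares of 120,000. Beatrix and Mateus each take 120,000. The 2 shares of the deceased (Celia and Kalinda) are combined into a pool of 240,000.
That pool (240,000) is divided at the grandchildren's generation equally among Qadir, Yannick, and Erik: 80,000 each.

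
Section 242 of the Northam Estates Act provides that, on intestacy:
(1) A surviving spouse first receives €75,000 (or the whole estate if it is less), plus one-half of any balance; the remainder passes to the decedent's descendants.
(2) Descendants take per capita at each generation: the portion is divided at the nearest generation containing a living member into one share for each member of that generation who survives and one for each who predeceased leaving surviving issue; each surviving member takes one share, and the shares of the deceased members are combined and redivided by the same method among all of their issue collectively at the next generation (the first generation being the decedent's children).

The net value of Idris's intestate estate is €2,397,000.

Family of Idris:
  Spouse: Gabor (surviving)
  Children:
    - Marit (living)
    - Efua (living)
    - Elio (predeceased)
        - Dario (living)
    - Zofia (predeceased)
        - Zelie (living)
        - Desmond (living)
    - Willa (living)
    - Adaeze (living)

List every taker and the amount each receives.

Gabor first takes €75,000, leaving a balance of €2,322,000. Gabor then takes one-half of the balance (€1,161,000), for a total of €1,236,000. The remaining €1,161,000 passes to the descendants.
The descendants' portion (€1,161,000) is divided at the children's generation into 6 shares of €193,500. Marit, Efua, Willa, and Adaeze each take €193,500. The 2 shares of the deceased (Elio and Zofia) are combined into a pool of €387,000.
That pool (€387,000) is divided at the grandchildren's generation equally among Dario, Zelie, and Desmond: €129,000 each.

Gabor: €1,236,000; Marit: €193,500; Efua: €193,500; Dario: €129,000; Zelie: €129,000; Desmond: €129,000; Willa: €193,500; Adaeze: €193,500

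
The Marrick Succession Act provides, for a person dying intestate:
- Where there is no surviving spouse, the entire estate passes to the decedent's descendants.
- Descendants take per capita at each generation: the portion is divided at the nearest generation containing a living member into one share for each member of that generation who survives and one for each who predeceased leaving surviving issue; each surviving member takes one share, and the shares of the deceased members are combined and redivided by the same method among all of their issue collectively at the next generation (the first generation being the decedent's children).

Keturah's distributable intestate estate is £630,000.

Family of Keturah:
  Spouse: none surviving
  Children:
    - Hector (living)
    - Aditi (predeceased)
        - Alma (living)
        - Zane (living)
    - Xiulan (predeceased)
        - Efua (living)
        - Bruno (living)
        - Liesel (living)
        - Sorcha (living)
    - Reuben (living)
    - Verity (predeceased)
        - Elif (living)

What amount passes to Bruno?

Bruno receives £54,000.

The entire £630,000 passes to the descendants.
That amount (£630,000) is divided at the children's generation into 5 shares of £126,000. Hector and Reuben each take £126,000. The 3 shares of the deceased (Aditi, Xiulan, and Verity) are combined into a pool of £378,000.
That pool (£378,000) is divided at the grandchildren's generation equally among Alma, Zane, Efua, Bruno, Liesel, Sorcha, and Elif: £54,000 each.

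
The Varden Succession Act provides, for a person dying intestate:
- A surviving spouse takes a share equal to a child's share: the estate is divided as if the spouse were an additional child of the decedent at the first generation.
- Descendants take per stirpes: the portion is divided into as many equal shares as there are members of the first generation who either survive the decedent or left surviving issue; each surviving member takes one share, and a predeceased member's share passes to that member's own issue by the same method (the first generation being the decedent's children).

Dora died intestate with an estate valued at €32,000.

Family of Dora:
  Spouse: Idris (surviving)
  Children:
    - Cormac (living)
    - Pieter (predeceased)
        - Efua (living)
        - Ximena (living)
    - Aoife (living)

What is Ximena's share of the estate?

The spouse counts as an additional share at the children's level, so there are 4 primary shares of €8,000. Idris takes one such share (€8,000).
The children's combined portion (€24,000) is divided into 3 shares of €8,000: Cormac and Aoife each take €8,000; Pieter's €8,000 share passes to Pieter's issue.
Pieter's share (€8,000) is divided into 2 shares of €4,000: Efua and Ximena each take €4,000.

Ximena receives €4,000.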